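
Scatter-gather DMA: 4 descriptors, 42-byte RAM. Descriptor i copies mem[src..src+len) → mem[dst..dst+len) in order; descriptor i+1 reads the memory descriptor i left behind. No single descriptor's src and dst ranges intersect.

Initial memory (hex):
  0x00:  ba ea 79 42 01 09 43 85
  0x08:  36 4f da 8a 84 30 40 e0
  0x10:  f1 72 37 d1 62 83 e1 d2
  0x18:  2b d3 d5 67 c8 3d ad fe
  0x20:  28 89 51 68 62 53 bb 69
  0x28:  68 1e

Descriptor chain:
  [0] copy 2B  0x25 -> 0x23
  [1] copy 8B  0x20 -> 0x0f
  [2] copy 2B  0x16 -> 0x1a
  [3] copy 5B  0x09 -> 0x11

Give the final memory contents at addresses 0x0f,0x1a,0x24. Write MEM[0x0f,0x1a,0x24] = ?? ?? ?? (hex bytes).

MEM[0x0f,0x1a,0x24] = 28 69 bb

#0 dst[0x23+2] := {0x53,0xbb}
#1 dst[0x0f+8] := {0x28,0x89,0x51,0x53,0xbb,0x53,0xbb,0x69}
#2 dst[0x1a+2] := {0x69,0xd2}
#3 dst[0x11+5] := {0x4f,0xda,0x8a,0x84,0x30}
query mem[0x0f]=0x28, mem[0x1a]=0x69, mem[0x24]=0xbb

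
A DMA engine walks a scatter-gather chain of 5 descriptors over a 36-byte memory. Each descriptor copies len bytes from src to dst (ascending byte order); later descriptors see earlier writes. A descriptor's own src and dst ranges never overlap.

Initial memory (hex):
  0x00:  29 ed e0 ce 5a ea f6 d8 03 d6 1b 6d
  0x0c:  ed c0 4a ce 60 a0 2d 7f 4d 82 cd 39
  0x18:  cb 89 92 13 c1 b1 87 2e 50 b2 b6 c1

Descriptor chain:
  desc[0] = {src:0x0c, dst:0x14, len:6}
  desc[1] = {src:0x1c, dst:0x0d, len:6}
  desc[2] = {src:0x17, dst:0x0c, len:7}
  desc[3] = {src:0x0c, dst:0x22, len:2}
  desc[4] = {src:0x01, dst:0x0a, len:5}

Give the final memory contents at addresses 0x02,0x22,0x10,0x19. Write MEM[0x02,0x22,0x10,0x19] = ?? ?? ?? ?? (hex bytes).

MEM[0x02,0x22,0x10,0x19] = e0 ce 13 a0

#0 dst[0x14+6] := {0xed,0xc0,0x4a,0xce,0x60,0xa0}
#1 dst[0x0d+6] := {0xc1,0xb1,0x87,0x2e,0x50,0xb2}
#2 dst[0x0c+7] := {0xce,0x60,0xa0,0x92,0x13,0xc1,0xb1}
#3 dst[0x22+2] := {0xce,0x60}
#4 dst[0x0a+5] := {0xed,0xe0,0xce,0x5a,0xea}
query mem[0x02]=0xe0, mem[0x22]=0xce, mem[0x10]=0x13, mem[0x19]=0xa0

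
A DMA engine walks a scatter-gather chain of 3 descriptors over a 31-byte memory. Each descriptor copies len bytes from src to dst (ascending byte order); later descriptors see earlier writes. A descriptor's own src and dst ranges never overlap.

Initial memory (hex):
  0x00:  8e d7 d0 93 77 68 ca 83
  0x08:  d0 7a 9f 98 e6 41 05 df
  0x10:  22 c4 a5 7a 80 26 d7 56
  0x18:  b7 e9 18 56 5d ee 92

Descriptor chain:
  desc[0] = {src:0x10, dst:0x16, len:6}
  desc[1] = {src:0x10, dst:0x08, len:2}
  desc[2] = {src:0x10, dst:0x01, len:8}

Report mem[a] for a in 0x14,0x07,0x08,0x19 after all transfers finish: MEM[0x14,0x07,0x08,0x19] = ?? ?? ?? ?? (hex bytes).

MEM[0x14,0x07,0x08,0x19] = 80 22 c4 7a

#0 dst[0x16+6] := {0x22,0xc4,0xa5,0x7a,0x80,0x26}
#1 dst[0x08+2] := {0x22,0xc4}
#2 dst[0x01+8] := {0x22,0xc4,0xa5,0x7a,0x80,0x26,0x22,0xc4}
query mem[0x14]=0x80, mem[0x07]=0x22, mem[0x08]=0xc4, mem[0x19]=0x7a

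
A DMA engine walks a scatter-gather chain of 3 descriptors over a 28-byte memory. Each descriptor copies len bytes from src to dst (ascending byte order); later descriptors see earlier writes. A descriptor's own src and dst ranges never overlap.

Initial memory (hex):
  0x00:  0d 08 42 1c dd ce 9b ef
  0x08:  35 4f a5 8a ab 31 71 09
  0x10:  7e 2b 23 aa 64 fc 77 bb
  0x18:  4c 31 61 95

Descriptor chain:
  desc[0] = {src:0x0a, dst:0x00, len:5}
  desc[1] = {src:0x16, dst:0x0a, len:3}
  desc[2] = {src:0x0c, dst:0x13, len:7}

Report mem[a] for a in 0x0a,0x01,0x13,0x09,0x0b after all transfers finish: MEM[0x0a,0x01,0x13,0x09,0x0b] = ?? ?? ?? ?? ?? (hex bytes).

MEM[0x0a,0x01,0x13,0x09,0x0b] = 77 8a 4c 4f bb

  after D0: wrote 5B at 0x00 = a58aab3171
  after D1: wrote 3B at 0x0a = 77bb4c
  after D2: wrote 7B at 0x13 = 4c3171097e2b23
query mem[0x0a]=0x77, mem[0x01]=0x8a, mem[0x13]=0x4c, mem[0x09]=0x4f, mem[0x0b]=0xbb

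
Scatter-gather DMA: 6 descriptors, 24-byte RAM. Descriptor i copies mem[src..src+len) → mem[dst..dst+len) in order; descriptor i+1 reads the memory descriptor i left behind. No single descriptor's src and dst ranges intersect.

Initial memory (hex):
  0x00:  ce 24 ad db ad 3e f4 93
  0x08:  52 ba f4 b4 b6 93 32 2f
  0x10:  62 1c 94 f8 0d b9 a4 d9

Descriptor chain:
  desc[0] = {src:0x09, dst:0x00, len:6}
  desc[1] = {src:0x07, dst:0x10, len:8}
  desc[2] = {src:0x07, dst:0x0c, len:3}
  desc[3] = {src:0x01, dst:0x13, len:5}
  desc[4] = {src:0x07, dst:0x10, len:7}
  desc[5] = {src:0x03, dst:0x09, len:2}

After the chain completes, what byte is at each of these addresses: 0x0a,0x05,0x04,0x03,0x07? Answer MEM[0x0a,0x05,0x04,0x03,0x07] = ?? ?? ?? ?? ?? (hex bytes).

MEM[0x0a,0x05,0x04,0x03,0x07] = 93 32 93 b6 93

  after D0: wrote 6B at 0x00 = baf4b4b69332
  after D1: wrote 8B at 0x10 = 9352baf4b4b69332
  after D2: wrote 3B at 0x0c = 9352ba
  after D3: wrote 5B at 0x13 = f4b4b69332
  after D4: wrote 7B at 0x10 = 9352baf4b49352
  after D5: wrote 2B at 0x09 = b693
query mem[0x0a]=0x93, mem[0x05]=0x32, mem[0x04]=0x93, mem[0x03]=0xb6, mem[0x07]=0x93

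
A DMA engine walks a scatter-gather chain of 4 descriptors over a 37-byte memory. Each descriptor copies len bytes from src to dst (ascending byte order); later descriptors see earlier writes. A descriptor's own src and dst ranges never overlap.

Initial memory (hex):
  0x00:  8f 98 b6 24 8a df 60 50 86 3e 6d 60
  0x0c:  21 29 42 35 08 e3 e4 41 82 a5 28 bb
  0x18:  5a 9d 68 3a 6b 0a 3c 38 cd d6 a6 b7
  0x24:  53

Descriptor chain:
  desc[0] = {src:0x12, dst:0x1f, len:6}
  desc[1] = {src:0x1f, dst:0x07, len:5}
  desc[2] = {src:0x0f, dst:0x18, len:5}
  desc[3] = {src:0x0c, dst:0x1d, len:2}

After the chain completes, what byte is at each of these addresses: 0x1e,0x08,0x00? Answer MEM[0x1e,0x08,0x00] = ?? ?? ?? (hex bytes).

#0 dst[0x1f+6] := {0xe4,0x41,0x82,0xa5,0x28,0xbb}
#1 dst[0x07+5] := {0xe4,0x41,0x82,0xa5,0x28}
#2 dst[0x18+5] := {0x35,0x08,0xe3,0xe4,0x41}
#3 dst[0x1d+2] := {0x21,0x29}
query mem[0x1e]=0x29, mem[0x08]=0x41, mem[0x00]=0x8f

MEM[0x1e,0x08,0x00] = 29 41 8f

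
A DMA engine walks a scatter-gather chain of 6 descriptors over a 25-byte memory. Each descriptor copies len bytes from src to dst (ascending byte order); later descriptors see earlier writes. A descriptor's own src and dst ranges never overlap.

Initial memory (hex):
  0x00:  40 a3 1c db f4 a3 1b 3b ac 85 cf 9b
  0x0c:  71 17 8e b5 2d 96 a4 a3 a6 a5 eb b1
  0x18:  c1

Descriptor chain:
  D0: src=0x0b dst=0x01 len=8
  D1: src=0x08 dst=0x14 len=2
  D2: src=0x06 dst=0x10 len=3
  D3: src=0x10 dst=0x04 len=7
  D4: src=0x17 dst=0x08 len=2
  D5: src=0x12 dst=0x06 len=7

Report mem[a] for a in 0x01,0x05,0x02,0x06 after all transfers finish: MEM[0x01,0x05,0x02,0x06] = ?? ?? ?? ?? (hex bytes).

MEM[0x01,0x05,0x02,0x06] = 9b 96 71 a4

  after D0: wrote 8B at 0x01 = 9b71178eb52d96a4
  after D1: wrote 2B at 0x14 = a485
  after D2: wrote 3B at 0x10 = 2d96a4
  after D3: wrote 7B at 0x04 = 2d96a4a3a485eb
  after D4: wrote 2B at 0x08 = b1c1
  after D5: wrote 7B at 0x06 = a4a3a485ebb1c1
query mem[0x01]=0x9b, mem[0x05]=0x96, mem[0x02]=0x71, mem[0x06]=0xa4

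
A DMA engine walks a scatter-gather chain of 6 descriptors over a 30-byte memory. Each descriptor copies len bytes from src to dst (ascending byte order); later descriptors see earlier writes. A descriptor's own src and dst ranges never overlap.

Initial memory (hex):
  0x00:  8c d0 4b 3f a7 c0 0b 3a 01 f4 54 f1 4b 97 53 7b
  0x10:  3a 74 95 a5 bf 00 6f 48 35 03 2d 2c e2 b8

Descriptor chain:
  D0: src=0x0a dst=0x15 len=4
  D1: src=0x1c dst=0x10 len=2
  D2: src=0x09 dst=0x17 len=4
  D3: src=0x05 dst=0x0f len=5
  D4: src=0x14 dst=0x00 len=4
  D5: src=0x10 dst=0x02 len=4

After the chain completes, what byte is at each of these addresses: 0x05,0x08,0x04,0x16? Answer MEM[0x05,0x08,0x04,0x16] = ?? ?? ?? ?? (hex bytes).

D0: mem[0x15..0x18] <- [54 f1 4b 97]
D1: mem[0x10..0x11] <- [e2 b8]
D2: mem[0x17..0x1a] <- [f4 54 f1 4b]
D3: mem[0x0f..0x13] <- [c0 0b 3a 01 f4]
D4: mem[0x00..0x03] <- [bf 54 f1 f4]
D5: mem[0x02..0x05] <- [0b 3a 01 f4]
query mem[0x05]=0xf4, mem[0x08]=0x01, mem[0x04]=0x01, mem[0x16]=0xf1

MEM[0x05,0x08,0x04,0x16] = f4 01 01 f1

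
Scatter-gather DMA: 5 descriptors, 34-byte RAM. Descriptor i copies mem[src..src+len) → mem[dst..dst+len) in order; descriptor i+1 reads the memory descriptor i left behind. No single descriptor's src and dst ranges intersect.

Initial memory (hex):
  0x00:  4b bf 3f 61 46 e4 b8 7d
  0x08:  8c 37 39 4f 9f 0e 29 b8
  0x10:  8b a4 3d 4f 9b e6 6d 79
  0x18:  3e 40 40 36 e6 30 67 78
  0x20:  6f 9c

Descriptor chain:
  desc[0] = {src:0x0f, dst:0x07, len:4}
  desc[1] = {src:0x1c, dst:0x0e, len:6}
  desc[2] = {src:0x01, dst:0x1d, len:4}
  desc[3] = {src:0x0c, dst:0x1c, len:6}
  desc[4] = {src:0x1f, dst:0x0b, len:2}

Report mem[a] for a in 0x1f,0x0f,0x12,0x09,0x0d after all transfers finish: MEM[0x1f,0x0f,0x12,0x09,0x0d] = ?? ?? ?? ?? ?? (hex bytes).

MEM[0x1f,0x0f,0x12,0x09,0x0d] = 30 30 6f a4 0e

[0] 0x0f->0x07 len=4 : b8 8b a4 3d
[1] 0x1c->0x0e len=6 : e6 30 67 78 6f 9c
[2] 0x01->0x1d len=4 : bf 3f 61 46
[3] 0x0c->0x1c len=6 : 9f 0e e6 30 67 78
[4] 0x1f->0x0b len=2 : 30 67
query mem[0x1f]=0x30, mem[0x0f]=0x30, mem[0x12]=0x6f, mem[0x09]=0xa4, mem[0x0d]=0x0e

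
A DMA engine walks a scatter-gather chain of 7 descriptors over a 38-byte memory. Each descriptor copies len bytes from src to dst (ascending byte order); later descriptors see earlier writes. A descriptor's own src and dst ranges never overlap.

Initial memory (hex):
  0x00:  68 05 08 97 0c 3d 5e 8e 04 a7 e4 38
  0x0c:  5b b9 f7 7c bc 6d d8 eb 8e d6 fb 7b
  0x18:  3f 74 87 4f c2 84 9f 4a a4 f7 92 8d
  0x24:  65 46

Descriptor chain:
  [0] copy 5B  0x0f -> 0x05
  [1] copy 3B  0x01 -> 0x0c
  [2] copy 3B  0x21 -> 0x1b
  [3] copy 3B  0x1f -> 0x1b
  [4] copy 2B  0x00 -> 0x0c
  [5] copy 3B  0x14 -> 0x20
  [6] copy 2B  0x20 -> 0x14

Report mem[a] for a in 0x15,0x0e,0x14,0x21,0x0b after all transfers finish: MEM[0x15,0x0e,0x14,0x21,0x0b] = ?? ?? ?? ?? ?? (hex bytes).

  after D0: wrote 5B at 0x05 = 7cbc6dd8eb
  after D1: wrote 3B at 0x0c = 050897
  after D2: wrote 3B at 0x1b = f7928d
  after D3: wrote 3B at 0x1b = 4aa4f7
  after D4: wrote 2B at 0x0c = 6805
  after D5: wrote 3B at 0x20 = 8ed6fb
  after D6: wrote 2B at 0x14 = 8ed6
query mem[0x15]=0xd6, mem[0x0e]=0x97, mem[0x14]=0x8e, mem[0x21]=0xd6, mem[0x0b]=0x38

MEM[0x15,0x0e,0x14,0x21,0x0b] = d6 97 8e d6 38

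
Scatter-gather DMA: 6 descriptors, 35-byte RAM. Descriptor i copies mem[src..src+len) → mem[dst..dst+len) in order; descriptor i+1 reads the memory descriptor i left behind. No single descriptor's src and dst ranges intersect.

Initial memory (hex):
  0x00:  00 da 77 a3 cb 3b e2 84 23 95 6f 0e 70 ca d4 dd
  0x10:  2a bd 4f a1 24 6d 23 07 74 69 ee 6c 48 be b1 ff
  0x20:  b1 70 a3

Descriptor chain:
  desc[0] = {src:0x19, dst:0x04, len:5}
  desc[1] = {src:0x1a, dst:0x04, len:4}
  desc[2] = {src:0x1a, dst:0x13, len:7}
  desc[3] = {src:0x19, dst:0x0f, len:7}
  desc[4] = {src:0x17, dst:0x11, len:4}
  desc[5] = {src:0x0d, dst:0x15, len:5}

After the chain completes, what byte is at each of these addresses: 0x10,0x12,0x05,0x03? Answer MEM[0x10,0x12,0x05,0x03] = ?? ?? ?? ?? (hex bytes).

#0 dst[0x04+5] := {0x69,0xee,0x6c,0x48,0xbe}
#1 dst[0x04+4] := {0xee,0x6c,0x48,0xbe}
#2 dst[0x13+7] := {0xee,0x6c,0x48,0xbe,0xb1,0xff,0xb1}
#3 dst[0x0f+7] := {0xb1,0xee,0x6c,0x48,0xbe,0xb1,0xff}
#4 dst[0x11+4] := {0xb1,0xff,0xb1,0xee}
#5 dst[0x15+5] := {0xca,0xd4,0xb1,0xee,0xb1}
query mem[0x10]=0xee, mem[0x12]=0xff, mem[0x05]=0x6c, mem[0x03]=0xa3

MEM[0x10,0x12,0x05,0x03] = ee ff 6c a3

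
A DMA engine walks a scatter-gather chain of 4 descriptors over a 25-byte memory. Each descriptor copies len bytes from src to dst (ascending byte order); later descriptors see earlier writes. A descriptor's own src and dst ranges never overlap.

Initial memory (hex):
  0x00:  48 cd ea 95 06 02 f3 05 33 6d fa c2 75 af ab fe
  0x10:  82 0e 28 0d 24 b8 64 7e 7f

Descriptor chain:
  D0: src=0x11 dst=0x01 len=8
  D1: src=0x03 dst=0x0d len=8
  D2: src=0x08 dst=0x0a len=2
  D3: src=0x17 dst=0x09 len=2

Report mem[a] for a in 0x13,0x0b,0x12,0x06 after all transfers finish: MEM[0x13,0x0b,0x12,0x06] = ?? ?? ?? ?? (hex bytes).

MEM[0x13,0x0b,0x12,0x06] = 6d 6d 7f 64

[0] 0x11->0x01 len=8 : 0e 28 0d 24 b8 64 7e 7f
[1] 0x03->0x0d len=8 : 0d 24 b8 64 7e 7f 6d fa
[2] 0x08->0x0a len=2 : 7f 6d
[3] 0x17->0x09 len=2 : 7e 7f
query mem[0x13]=0x6d, mem[0x0b]=0x6d, mem[0x12]=0x7f, mem[0x06]=0x64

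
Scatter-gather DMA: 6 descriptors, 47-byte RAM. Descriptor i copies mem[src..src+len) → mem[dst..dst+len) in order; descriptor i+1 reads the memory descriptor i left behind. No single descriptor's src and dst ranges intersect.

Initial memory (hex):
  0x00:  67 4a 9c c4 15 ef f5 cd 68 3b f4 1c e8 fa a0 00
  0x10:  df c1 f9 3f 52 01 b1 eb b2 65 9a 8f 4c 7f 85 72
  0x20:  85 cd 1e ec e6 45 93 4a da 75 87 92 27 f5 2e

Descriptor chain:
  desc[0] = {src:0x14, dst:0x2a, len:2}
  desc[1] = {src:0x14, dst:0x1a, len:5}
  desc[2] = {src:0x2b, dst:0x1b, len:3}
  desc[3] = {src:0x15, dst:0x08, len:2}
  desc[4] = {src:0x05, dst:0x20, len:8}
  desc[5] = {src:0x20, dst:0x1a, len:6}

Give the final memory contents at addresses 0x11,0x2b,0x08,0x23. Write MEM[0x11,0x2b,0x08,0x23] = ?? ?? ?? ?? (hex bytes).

D0: mem[0x2a..0x2b] <- [52 01]
D1: mem[0x1a..0x1e] <- [52 01 b1 eb b2]
D2: mem[0x1b..0x1d] <- [01 27 f5]
D3: mem[0x08..0x09] <- [01 b1]
D4: mem[0x20..0x27] <- [ef f5 cd 01 b1 f4 1c e8]
D5: mem[0x1a..0x1f] <- [ef f5 cd 01 b1 f4]
query mem[0x11]=0xc1, mem[0x2b]=0x01, mem[0x08]=0x01, mem[0x23]=0x01

MEM[0x11,0x2b,0x08,0x23] = c1 01 01 01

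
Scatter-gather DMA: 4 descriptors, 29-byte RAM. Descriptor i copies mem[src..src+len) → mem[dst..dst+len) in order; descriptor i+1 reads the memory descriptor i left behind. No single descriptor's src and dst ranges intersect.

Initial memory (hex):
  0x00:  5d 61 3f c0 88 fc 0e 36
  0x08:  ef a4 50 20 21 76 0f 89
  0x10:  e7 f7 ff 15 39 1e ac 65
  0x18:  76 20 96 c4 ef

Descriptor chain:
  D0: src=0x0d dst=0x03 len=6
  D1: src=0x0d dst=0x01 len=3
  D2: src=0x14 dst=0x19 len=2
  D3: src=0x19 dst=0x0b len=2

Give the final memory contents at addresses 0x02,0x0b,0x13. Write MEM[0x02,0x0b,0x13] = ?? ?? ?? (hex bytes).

MEM[0x02,0x0b,0x13] = 0f 39 15

[0] 0x0d->0x03 len=6 : 76 0f 89 e7 f7 ff
[1] 0x0d->0x01 len=3 : 76 0f 89
[2] 0x14->0x19 len=2 : 39 1e
[3] 0x19->0x0b len=2 : 39 1e
query mem[0x02]=0x0f, mem[0x0b]=0x39, mem[0x13]=0x15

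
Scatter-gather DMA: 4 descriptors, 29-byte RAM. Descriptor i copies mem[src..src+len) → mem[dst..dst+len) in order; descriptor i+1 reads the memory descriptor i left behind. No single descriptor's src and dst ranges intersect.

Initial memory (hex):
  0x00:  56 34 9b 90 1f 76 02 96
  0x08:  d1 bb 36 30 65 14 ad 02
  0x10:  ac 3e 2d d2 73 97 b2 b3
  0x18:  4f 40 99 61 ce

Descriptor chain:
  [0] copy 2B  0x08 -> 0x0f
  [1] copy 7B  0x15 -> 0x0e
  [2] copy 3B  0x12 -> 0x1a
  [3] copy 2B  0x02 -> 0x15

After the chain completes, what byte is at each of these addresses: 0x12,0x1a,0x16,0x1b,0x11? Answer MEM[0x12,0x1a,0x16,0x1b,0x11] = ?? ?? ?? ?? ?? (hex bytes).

D0: mem[0x0f..0x10] <- [d1 bb]
D1: mem[0x0e..0x14] <- [97 b2 b3 4f 40 99 61]
D2: mem[0x1a..0x1c] <- [40 99 61]
D3: mem[0x15..0x16] <- [9b 90]
query mem[0x12]=0x40, mem[0x1a]=0x40, mem[0x16]=0x90, mem[0x1b]=0x99, mem[0x11]=0x4f

MEM[0x12,0x1a,0x16,0x1b,0x11] = 40 40 90 99 4f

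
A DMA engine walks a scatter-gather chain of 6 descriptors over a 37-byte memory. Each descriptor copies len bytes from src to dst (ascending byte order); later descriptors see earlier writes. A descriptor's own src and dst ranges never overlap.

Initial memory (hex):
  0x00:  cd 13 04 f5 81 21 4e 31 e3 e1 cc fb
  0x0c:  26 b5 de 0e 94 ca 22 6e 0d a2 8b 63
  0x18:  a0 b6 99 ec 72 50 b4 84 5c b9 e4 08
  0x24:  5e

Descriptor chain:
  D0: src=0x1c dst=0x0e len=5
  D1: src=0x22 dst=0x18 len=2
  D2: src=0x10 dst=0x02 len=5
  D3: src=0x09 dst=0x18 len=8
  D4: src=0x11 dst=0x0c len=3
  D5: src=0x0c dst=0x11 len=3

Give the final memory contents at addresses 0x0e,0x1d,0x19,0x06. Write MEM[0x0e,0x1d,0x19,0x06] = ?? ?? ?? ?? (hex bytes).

MEM[0x0e,0x1d,0x19,0x06] = 6e 72 cc 0d

D0: mem[0x0e..0x12] <- [72 50 b4 84 5c]
D1: mem[0x18..0x19] <- [e4 08]
D2: mem[0x02..0x06] <- [b4 84 5c 6e 0d]
D3: mem[0x18..0x1f] <- [e1 cc fb 26 b5 72 50 b4]
D4: mem[0x0c..0x0e] <- [84 5c 6e]
D5: mem[0x11..0x13] <- [84 5c 6e]
query mem[0x0e]=0x6e, mem[0x1d]=0x72, mem[0x19]=0xcc, mem[0x06]=0x0d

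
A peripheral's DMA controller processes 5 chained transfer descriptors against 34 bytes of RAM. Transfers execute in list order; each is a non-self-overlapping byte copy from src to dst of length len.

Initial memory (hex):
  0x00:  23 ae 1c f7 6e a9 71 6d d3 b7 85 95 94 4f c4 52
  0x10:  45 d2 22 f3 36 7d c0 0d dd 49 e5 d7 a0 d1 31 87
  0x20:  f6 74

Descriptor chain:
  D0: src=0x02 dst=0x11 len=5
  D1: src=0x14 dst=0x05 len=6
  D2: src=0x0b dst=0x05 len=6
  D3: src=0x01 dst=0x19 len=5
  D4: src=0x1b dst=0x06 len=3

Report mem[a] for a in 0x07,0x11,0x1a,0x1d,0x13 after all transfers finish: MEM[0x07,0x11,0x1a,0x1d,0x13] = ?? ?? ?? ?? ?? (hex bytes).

#0 dst[0x11+5] := {0x1c,0xf7,0x6e,0xa9,0x71}
#1 dst[0x05+6] := {0xa9,0x71,0xc0,0x0d,0xdd,0x49}
#2 dst[0x05+6] := {0x95,0x94,0x4f,0xc4,0x52,0x45}
#3 dst[0x19+5] := {0xae,0x1c,0xf7,0x6e,0x95}
#4 dst[0x06+3] := {0xf7,0x6e,0x95}
query mem[0x07]=0x6e, mem[0x11]=0x1c, mem[0x1a]=0x1c, mem[0x1d]=0x95, mem[0x13]=0x6e

MEM[0x07,0x11,0x1a,0x1d,0x13] = 6e 1c 1c 95 6e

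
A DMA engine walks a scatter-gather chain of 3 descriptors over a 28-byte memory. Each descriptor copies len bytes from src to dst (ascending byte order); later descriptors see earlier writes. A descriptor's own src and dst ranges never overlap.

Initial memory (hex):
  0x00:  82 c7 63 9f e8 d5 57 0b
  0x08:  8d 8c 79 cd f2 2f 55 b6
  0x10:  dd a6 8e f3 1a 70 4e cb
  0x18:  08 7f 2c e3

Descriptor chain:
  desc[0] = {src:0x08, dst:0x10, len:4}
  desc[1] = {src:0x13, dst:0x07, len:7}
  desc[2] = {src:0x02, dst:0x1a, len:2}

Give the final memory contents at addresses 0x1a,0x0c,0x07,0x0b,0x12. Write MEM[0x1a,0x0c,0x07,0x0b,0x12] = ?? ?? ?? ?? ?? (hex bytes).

  after D0: wrote 4B at 0x10 = 8d8c79cd
  after D1: wrote 7B at 0x07 = cd1a704ecb087f
  after D2: wrote 2B at 0x1a = 639f
query mem[0x1a]=0x63, mem[0x0c]=0x08, mem[0x07]=0xcd, mem[0x0b]=0xcb, mem[0x12]=0x79

MEM[0x1a,0x0c,0x07,0x0b,0x12] = 63 08 cd cb 79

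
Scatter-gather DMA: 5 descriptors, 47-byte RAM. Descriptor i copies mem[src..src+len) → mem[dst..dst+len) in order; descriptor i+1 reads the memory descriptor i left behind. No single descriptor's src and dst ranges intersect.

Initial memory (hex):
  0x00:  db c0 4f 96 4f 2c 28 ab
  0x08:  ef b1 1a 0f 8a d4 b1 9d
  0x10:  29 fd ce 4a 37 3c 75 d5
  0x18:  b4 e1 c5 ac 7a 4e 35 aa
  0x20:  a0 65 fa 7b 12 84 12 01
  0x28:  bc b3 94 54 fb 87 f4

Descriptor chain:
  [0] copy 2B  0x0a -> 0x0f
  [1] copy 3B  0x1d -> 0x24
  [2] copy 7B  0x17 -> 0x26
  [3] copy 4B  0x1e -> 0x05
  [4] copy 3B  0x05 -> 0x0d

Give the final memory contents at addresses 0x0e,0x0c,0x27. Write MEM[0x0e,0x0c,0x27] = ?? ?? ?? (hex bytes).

MEM[0x0e,0x0c,0x27] = aa 8a b4

#0 dst[0x0f+2] := {0x1a,0x0f}
#1 dst[0x24+3] := {0x4e,0x35,0xaa}
#2 dst[0x26+7] := {0xd5,0xb4,0xe1,0xc5,0xac,0x7a,0x4e}
#3 dst[0x05+4] := {0x35,0xaa,0xa0,0x65}
#4 dst[0x0d+3] := {0x35,0xaa,0xa0}
query mem[0x0e]=0xaa, mem[0x0c]=0x8a, mem[0x27]=0xb4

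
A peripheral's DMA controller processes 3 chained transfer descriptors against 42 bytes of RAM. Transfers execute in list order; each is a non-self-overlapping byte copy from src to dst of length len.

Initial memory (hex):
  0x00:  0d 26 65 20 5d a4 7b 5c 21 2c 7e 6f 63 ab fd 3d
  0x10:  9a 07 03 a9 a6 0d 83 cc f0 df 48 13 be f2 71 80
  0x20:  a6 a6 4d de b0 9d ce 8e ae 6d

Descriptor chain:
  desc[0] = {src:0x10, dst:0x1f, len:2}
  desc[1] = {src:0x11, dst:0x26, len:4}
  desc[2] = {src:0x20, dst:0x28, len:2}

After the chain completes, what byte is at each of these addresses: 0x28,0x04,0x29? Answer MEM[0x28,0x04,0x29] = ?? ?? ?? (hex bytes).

MEM[0x28,0x04,0x29] = 07 5d a6

#0 dst[0x1f+2] := {0x9a,0x07}
#1 dst[0x26+4] := {0x07,0x03,0xa9,0xa6}
#2 dst[0x28+2] := {0x07,0xa6}
query mem[0x28]=0x07, mem[0x04]=0x5d, mem[0x29]=0xa6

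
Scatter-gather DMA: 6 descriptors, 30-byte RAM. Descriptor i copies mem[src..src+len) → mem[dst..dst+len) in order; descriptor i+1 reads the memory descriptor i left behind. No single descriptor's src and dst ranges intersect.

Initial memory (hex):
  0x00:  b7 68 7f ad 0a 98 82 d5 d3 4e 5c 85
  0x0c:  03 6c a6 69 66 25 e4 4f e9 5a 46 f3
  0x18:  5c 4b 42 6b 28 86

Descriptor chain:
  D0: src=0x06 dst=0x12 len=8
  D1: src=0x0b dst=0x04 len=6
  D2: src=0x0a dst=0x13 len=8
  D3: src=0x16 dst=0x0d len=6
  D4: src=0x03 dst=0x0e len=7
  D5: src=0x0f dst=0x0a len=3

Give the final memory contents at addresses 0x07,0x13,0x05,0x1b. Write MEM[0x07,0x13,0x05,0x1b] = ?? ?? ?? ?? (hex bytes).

D0: mem[0x12..0x19] <- [82 d5 d3 4e 5c 85 03 6c]
D1: mem[0x04..0x09] <- [85 03 6c a6 69 66]
D2: mem[0x13..0x1a] <- [5c 85 03 6c a6 69 66 25]
D3: mem[0x0d..0x12] <- [6c a6 69 66 25 6b]
D4: mem[0x0e..0x14] <- [ad 85 03 6c a6 69 66]
D5: mem[0x0a..0x0c] <- [85 03 6c]
query mem[0x07]=0xa6, mem[0x13]=0x69, mem[0x05]=0x03, mem[0x1b]=0x6b

MEM[0x07,0x13,0x05,0x1b] = a6 69 03 6b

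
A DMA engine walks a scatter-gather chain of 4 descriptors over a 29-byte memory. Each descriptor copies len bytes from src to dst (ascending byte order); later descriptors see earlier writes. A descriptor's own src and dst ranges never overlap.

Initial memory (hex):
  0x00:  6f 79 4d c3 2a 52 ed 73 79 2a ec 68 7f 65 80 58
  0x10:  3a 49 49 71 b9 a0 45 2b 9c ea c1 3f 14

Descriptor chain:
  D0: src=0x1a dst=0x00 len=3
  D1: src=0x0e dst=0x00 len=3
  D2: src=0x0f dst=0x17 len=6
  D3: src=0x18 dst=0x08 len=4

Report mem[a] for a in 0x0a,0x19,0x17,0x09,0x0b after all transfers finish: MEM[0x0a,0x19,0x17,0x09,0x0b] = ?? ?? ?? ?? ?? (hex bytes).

D0: mem[0x00..0x02] <- [c1 3f 14]
D1: mem[0x00..0x02] <- [80 58 3a]
D2: mem[0x17..0x1c] <- [58 3a 49 49 71 b9]
D3: mem[0x08..0x0b] <- [3a 49 49 71]
query mem[0x0a]=0x49, mem[0x19]=0x49, mem[0x17]=0x58, mem[0x09]=0x49, mem[0x0b]=0x71

MEM[0x0a,0x19,0x17,0x09,0x0b] = 49 49 58 49 71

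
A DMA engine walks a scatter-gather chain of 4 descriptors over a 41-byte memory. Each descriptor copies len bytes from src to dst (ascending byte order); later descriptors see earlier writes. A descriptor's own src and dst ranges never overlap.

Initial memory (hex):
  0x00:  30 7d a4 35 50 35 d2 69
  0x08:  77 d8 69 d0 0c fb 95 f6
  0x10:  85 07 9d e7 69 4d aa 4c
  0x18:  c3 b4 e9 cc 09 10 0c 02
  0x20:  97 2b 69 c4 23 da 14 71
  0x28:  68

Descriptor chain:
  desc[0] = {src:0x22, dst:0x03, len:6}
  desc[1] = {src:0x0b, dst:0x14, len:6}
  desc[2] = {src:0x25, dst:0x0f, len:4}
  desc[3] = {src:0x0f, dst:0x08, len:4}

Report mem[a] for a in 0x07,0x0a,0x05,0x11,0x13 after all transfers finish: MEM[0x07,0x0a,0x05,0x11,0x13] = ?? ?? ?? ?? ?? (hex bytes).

#0 dst[0x03+6] := {0x69,0xc4,0x23,0xda,0x14,0x71}
#1 dst[0x14+6] := {0xd0,0x0c,0xfb,0x95,0xf6,0x85}
#2 dst[0x0f+4] := {0xda,0x14,0x71,0x68}
#3 dst[0x08+4] := {0xda,0x14,0x71,0x68}
query mem[0x07]=0x14, mem[0x0a]=0x71, mem[0x05]=0x23, mem[0x11]=0x71, mem[0x13]=0xe7

MEM[0x07,0x0a,0x05,0x11,0x13] = 14 71 23 71 e7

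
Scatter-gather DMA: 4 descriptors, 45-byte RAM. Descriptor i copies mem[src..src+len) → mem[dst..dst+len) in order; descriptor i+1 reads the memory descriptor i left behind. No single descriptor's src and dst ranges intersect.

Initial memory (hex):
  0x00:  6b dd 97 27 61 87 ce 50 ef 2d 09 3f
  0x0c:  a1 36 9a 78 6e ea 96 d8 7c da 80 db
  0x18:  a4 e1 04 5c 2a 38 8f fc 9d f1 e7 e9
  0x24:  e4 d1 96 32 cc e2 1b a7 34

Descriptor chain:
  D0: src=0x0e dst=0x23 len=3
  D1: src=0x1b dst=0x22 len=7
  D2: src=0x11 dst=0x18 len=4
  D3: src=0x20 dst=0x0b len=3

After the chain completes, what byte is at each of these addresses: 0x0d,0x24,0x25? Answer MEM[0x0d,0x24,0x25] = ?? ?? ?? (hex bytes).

D0: mem[0x23..0x25] <- [9a 78 6e]
D1: mem[0x22..0x28] <- [5c 2a 38 8f fc 9d f1]
D2: mem[0x18..0x1b] <- [ea 96 d8 7c]
D3: mem[0x0b..0x0d] <- [9d f1 5c]
query mem[0x0d]=0x5c, mem[0x24]=0x38, mem[0x25]=0x8f

MEM[0x0d,0x24,0x25] = 5c 38 8f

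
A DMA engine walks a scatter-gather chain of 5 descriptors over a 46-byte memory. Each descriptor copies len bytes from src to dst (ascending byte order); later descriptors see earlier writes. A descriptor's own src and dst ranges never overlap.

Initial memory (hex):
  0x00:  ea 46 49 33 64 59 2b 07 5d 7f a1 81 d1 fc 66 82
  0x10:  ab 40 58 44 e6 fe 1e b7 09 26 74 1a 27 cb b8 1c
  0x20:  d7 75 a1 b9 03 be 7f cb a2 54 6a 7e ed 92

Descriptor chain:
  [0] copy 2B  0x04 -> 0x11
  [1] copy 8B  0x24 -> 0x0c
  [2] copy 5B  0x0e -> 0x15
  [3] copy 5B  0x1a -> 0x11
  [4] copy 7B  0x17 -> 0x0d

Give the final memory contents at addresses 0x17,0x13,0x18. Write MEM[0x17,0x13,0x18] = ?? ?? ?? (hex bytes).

D0: mem[0x11..0x12] <- [64 59]
D1: mem[0x0c..0x13] <- [03 be 7f cb a2 54 6a 7e]
D2: mem[0x15..0x19] <- [7f cb a2 54 6a]
D3: mem[0x11..0x15] <- [74 1a 27 cb b8]
D4: mem[0x0d..0x13] <- [a2 54 6a 74 1a 27 cb]
query mem[0x17]=0xa2, mem[0x13]=0xcb, mem[0x18]=0x54

MEM[0x17,0x13,0x18] = a2 cb 54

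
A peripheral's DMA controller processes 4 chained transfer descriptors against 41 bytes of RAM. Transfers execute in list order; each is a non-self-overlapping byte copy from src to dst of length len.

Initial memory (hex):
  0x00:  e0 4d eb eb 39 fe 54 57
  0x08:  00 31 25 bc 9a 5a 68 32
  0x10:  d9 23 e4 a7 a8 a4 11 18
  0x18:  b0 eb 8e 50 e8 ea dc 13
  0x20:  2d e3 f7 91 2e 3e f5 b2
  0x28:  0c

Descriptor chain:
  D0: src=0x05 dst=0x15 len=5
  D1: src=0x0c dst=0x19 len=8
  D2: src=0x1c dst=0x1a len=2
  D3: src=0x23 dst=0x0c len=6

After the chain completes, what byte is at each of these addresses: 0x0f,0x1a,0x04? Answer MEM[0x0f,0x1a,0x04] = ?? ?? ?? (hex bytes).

MEM[0x0f,0x1a,0x04] = f5 32 39

  after D0: wrote 5B at 0x15 = fe54570031
  after D1: wrote 8B at 0x19 = 9a5a6832d923e4a7
  after D2: wrote 2B at 0x1a = 32d9
  after D3: wrote 6B at 0x0c = 912e3ef5b20c
query mem[0x0f]=0xf5, mem[0x1a]=0x32, mem[0x04]=0x39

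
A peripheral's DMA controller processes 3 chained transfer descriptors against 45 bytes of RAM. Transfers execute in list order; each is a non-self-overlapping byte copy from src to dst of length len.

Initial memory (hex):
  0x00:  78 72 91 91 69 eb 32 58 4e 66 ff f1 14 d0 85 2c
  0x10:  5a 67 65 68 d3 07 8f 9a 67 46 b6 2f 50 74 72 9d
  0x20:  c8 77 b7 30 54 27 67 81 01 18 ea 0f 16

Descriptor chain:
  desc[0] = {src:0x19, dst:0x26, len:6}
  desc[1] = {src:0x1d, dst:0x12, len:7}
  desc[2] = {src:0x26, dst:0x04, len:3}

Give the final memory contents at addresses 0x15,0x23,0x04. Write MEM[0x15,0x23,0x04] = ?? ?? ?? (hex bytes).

D0: mem[0x26..0x2b] <- [46 b6 2f 50 74 72]
D1: mem[0x12..0x18] <- [74 72 9d c8 77 b7 30]
D2: mem[0x04..0x06] <- [46 b6 2f]
query mem[0x15]=0xc8, mem[0x23]=0x30, mem[0x04]=0x46

MEM[0x15,0x23,0x04] = c8 30 46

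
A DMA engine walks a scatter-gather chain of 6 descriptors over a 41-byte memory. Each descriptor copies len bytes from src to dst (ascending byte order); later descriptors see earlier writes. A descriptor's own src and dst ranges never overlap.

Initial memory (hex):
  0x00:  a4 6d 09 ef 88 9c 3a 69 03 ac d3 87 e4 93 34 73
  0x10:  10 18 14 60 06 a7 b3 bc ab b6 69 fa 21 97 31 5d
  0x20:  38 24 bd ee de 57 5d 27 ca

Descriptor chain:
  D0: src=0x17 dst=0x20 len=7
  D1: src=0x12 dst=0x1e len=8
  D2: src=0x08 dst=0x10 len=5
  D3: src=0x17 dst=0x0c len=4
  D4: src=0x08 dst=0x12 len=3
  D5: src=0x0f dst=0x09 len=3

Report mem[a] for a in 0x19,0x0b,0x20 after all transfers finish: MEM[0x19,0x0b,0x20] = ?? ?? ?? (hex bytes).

MEM[0x19,0x0b,0x20] = b6 ac 06

  after D0: wrote 7B at 0x20 = bcabb669fa2197
  after D1: wrote 8B at 0x1e = 146006a7b3bcabb6
  after D2: wrote 5B at 0x10 = 03acd387e4
  after D3: wrote 4B at 0x0c = bcabb669
  after D4: wrote 3B at 0x12 = 03acd3
  after D5: wrote 3B at 0x09 = 6903ac
query mem[0x19]=0xb6, mem[0x0b]=0xac, mem[0x20]=0x06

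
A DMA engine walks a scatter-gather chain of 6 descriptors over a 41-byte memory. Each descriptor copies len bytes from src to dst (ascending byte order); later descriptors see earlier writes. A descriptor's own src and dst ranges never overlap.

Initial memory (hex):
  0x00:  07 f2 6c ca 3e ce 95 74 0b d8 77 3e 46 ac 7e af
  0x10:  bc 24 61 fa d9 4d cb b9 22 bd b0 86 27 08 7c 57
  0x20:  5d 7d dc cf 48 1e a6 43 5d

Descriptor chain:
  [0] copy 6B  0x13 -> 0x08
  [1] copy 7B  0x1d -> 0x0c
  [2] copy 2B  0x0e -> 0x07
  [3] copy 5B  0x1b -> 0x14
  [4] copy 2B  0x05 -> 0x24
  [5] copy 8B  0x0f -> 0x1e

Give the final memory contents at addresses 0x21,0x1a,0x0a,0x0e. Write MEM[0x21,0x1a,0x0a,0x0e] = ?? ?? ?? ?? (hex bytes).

MEM[0x21,0x1a,0x0a,0x0e] = cf b0 4d 57

[0] 0x13->0x08 len=6 : fa d9 4d cb b9 22
[1] 0x1d->0x0c len=7 : 08 7c 57 5d 7d dc cf
[2] 0x0e->0x07 len=2 : 57 5d
[3] 0x1b->0x14 len=5 : 86 27 08 7c 57
[4] 0x05->0x24 len=2 : ce 95
[5] 0x0f->0x1e len=8 : 5d 7d dc cf fa 86 27 08
query mem[0x21]=0xcf, mem[0x1a]=0xb0, mem[0x0a]=0x4d, mem[0x0e]=0x57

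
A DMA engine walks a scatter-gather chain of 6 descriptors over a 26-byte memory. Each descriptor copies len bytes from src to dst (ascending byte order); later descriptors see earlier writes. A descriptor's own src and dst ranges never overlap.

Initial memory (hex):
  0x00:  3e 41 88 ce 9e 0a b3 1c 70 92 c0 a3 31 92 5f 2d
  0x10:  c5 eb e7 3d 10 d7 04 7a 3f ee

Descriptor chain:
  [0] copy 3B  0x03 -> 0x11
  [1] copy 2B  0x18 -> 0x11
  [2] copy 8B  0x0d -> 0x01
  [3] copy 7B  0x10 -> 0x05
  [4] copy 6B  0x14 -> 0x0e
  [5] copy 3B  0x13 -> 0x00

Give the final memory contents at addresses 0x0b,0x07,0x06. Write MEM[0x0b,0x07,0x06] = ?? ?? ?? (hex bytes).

  after D0: wrote 3B at 0x11 = ce9e0a
  after D1: wrote 2B at 0x11 = 3fee
  after D2: wrote 8B at 0x01 = 925f2dc53fee0a10
  after D3: wrote 7B at 0x05 = c53fee0a10d704
  after D4: wrote 6B at 0x0e = 10d7047a3fee
  after D5: wrote 3B at 0x00 = ee10d7
query mem[0x0b]=0x04, mem[0x07]=0xee, mem[0x06]=0x3f

MEM[0x0b,0x07,0x06] = 04 ee 3f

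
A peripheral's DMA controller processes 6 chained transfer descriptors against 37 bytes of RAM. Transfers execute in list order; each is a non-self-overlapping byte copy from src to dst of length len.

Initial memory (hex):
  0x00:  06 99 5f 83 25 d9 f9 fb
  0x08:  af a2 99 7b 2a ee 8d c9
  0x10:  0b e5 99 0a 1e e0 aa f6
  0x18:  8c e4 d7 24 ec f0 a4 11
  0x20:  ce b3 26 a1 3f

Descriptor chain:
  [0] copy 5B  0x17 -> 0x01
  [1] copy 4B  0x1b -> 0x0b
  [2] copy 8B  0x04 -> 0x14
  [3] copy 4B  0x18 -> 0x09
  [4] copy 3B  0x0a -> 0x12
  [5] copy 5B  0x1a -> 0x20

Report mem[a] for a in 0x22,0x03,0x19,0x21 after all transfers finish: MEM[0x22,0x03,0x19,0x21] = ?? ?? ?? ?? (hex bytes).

D0: mem[0x01..0x05] <- [f6 8c e4 d7 24]
D1: mem[0x0b..0x0e] <- [24 ec f0 a4]
D2: mem[0x14..0x1b] <- [d7 24 f9 fb af a2 99 24]
D3: mem[0x09..0x0c] <- [af a2 99 24]
D4: mem[0x12..0x14] <- [a2 99 24]
D5: mem[0x20..0x24] <- [99 24 ec f0 a4]
query mem[0x22]=0xec, mem[0x03]=0xe4, mem[0x19]=0xa2, mem[0x21]=0x24

MEM[0x22,0x03,0x19,0x21] = ec e4 a2 24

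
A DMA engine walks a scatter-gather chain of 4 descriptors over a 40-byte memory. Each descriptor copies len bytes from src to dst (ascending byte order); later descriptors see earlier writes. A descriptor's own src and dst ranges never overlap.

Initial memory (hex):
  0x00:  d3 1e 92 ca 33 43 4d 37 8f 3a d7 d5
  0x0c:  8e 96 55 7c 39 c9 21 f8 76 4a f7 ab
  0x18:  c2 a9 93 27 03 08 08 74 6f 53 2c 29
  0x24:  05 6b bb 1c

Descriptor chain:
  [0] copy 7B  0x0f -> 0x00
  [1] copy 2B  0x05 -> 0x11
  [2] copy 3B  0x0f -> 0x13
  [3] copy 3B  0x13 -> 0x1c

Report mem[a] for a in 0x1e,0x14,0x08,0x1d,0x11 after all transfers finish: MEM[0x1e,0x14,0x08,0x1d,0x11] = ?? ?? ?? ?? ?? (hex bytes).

MEM[0x1e,0x14,0x08,0x1d,0x11] = 76 39 8f 39 76

D0: mem[0x00..0x06] <- [7c 39 c9 21 f8 76 4a]
D1: mem[0x11..0x12] <- [76 4a]
D2: mem[0x13..0x15] <- [7c 39 76]
D3: mem[0x1c..0x1e] <- [7c 39 76]
query mem[0x1e]=0x76, mem[0x14]=0x39, mem[0x08]=0x8f, mem[0x1d]=0x39, mem[0x11]=0x76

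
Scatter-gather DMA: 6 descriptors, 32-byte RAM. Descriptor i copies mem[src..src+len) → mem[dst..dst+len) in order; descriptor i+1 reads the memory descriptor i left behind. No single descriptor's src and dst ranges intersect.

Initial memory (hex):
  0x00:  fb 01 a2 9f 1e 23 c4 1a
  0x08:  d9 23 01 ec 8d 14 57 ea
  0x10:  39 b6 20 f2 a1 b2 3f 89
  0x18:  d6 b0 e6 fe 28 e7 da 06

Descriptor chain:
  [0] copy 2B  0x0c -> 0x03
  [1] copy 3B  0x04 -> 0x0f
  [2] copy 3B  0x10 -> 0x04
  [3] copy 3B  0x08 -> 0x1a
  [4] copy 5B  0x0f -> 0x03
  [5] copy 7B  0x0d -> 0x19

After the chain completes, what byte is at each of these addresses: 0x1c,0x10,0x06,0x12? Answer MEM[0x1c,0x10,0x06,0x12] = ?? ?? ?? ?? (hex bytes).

MEM[0x1c,0x10,0x06,0x12] = 23 23 20 20

[0] 0x0c->0x03 len=2 : 8d 14
[1] 0x04->0x0f len=3 : 14 23 c4
[2] 0x10->0x04 len=3 : 23 c4 20
[3] 0x08->0x1a len=3 : d9 23 01
[4] 0x0f->0x03 len=5 : 14 23 c4 20 f2
[5] 0x0d->0x19 len=7 : 14 57 14 23 c4 20 f2
query mem[0x1c]=0x23, mem[0x10]=0x23, mem[0x06]=0x20, mem[0x12]=0x20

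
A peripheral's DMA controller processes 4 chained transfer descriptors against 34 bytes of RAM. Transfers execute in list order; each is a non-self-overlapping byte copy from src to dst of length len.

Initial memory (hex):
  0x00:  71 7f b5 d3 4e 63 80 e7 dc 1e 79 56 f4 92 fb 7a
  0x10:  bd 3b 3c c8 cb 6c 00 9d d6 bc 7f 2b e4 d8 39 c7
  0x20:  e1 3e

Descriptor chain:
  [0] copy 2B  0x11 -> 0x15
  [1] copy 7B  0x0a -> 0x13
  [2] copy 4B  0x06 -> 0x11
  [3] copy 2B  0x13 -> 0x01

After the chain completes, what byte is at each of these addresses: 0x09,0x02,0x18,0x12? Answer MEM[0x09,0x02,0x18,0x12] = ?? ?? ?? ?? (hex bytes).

D0: mem[0x15..0x16] <- [3b 3c]
D1: mem[0x13..0x19] <- [79 56 f4 92 fb 7a bd]
D2: mem[0x11..0x14] <- [80 e7 dc 1e]
D3: mem[0x01..0x02] <- [dc 1e]
query mem[0x09]=0x1e, mem[0x02]=0x1e, mem[0x18]=0x7a, mem[0x12]=0xe7

MEM[0x09,0x02,0x18,0x12] = 1e 1e 7a e7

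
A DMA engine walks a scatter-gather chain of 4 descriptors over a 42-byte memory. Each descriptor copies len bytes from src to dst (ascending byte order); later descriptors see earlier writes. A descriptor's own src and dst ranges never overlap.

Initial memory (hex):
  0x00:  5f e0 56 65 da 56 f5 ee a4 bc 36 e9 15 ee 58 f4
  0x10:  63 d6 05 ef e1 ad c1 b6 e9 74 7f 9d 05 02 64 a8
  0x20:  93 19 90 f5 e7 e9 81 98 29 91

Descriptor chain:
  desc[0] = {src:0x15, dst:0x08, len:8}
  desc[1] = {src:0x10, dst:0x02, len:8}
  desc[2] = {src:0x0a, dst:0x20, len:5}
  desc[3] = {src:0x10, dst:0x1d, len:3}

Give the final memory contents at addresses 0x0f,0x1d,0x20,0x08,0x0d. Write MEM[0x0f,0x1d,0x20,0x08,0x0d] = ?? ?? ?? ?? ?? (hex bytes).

#0 dst[0x08+8] := {0xad,0xc1,0xb6,0xe9,0x74,0x7f,0x9d,0x05}
#1 dst[0x02+8] := {0x63,0xd6,0x05,0xef,0xe1,0xad,0xc1,0xb6}
#2 dst[0x20+5] := {0xb6,0xe9,0x74,0x7f,0x9d}
#3 dst[0x1d+3] := {0x63,0xd6,0x05}
query mem[0x0f]=0x05, mem[0x1d]=0x63, mem[0x20]=0xb6, mem[0x08]=0xc1, mem[0x0d]=0x7f

MEM[0x0f,0x1d,0x20,0x08,0x0d] = 05 63 b6 c1 7f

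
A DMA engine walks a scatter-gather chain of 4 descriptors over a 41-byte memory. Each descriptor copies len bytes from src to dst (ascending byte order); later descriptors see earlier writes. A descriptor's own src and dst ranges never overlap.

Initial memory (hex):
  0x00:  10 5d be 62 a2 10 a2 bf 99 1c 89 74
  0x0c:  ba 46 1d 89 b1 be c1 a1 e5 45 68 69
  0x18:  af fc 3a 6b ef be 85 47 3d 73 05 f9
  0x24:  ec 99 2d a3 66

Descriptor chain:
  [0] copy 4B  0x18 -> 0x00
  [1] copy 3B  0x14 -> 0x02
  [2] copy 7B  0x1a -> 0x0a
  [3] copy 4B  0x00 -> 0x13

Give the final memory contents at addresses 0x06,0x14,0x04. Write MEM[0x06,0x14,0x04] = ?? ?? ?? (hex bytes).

MEM[0x06,0x14,0x04] = a2 fc 68

D0: mem[0x00..0x03] <- [af fc 3a 6b]
D1: mem[0x02..0x04] <- [e5 45 68]
D2: mem[0x0a..0x10] <- [3a 6b ef be 85 47 3d]
D3: mem[0x13..0x16] <- [af fc e5 45]
query mem[0x06]=0xa2, mem[0x14]=0xfc, mem[0x04]=0x68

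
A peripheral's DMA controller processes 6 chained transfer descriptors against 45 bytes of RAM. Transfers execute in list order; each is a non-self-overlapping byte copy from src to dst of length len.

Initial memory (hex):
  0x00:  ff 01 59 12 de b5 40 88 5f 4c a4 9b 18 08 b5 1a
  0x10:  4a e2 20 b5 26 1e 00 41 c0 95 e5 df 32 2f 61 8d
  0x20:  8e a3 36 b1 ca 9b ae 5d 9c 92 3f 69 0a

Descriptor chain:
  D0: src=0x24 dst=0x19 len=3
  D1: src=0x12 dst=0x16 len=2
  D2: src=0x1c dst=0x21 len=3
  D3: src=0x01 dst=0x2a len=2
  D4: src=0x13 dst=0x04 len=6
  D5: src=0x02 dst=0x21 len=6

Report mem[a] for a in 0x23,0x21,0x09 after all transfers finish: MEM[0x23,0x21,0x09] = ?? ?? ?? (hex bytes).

[0] 0x24->0x19 len=3 : ca 9b ae
[1] 0x12->0x16 len=2 : 20 b5
[2] 0x1c->0x21 len=3 : 32 2f 61
[3] 0x01->0x2a len=2 : 01 59
[4] 0x13->0x04 len=6 : b5 26 1e 20 b5 c0
[5] 0x02->0x21 len=6 : 59 12 b5 26 1e 20
query mem[0x23]=0xb5, mem[0x21]=0x59, mem[0x09]=0xc0

MEM[0x23,0x21,0x09] = b5 59 c0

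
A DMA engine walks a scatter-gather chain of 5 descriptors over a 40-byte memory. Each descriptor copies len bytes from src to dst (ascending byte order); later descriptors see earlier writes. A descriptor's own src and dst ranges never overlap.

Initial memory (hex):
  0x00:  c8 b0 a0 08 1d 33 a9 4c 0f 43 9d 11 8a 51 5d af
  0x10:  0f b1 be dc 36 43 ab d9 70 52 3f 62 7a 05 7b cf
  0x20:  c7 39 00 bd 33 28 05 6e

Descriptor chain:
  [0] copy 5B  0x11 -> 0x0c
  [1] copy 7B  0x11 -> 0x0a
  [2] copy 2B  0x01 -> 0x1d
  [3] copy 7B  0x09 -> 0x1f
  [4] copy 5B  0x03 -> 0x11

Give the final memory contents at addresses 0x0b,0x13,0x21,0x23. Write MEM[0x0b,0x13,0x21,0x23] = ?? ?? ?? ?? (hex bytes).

[0] 0x11->0x0c len=5 : b1 be dc 36 43
[1] 0x11->0x0a len=7 : b1 be dc 36 43 ab d9
[2] 0x01->0x1d len=2 : b0 a0
[3] 0x09->0x1f len=7 : 43 b1 be dc 36 43 ab
[4] 0x03->0x11 len=5 : 08 1d 33 a9 4c
query mem[0x0b]=0xbe, mem[0x13]=0x33, mem[0x21]=0xbe, mem[0x23]=0x36

MEM[0x0b,0x13,0x21,0x23] = be 33 be 36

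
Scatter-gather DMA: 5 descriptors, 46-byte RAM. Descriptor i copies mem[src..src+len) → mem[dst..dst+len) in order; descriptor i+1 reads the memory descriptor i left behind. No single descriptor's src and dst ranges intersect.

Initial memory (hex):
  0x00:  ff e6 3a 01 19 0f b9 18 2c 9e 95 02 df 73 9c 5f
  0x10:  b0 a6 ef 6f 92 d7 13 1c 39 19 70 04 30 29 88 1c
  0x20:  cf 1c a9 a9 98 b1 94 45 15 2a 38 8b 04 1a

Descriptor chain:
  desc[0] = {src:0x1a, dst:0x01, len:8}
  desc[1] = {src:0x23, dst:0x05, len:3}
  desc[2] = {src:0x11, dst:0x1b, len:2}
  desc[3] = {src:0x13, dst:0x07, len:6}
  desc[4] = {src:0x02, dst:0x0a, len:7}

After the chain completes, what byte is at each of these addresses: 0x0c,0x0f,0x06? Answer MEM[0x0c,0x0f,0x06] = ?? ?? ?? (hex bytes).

[0] 0x1a->0x01 len=8 : 70 04 30 29 88 1c cf 1c
[1] 0x23->0x05 len=3 : a9 98 b1
[2] 0x11->0x1b len=2 : a6 ef
[3] 0x13->0x07 len=6 : 6f 92 d7 13 1c 39
[4] 0x02->0x0a len=7 : 04 30 29 a9 98 6f 92
query mem[0x0c]=0x29, mem[0x0f]=0x6f, mem[0x06]=0x98

MEM[0x0c,0x0f,0x06] = 29 6f 98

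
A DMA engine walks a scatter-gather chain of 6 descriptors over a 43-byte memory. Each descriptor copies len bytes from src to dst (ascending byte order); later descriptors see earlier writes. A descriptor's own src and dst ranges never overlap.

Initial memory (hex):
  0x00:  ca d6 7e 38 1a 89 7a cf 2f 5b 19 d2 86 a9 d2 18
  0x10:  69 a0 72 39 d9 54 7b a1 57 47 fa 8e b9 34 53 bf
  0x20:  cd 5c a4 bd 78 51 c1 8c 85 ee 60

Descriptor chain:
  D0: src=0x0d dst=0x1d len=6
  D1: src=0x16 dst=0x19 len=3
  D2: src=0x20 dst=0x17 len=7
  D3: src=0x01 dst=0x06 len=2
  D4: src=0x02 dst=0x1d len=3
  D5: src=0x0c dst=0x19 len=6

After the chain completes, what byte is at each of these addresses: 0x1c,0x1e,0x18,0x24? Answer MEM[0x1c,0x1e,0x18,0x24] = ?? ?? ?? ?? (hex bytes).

[0] 0x0d->0x1d len=6 : a9 d2 18 69 a0 72
[1] 0x16->0x19 len=3 : 7b a1 57
[2] 0x20->0x17 len=7 : 69 a0 72 bd 78 51 c1
[3] 0x01->0x06 len=2 : d6 7e
[4] 0x02->0x1d len=3 : 7e 38 1a
[5] 0x0c->0x19 len=6 : 86 a9 d2 18 69 a0
query mem[0x1c]=0x18, mem[0x1e]=0xa0, mem[0x18]=0xa0, mem[0x24]=0x78

MEM[0x1c,0x1e,0x18,0x24] = 18 a0 a0 78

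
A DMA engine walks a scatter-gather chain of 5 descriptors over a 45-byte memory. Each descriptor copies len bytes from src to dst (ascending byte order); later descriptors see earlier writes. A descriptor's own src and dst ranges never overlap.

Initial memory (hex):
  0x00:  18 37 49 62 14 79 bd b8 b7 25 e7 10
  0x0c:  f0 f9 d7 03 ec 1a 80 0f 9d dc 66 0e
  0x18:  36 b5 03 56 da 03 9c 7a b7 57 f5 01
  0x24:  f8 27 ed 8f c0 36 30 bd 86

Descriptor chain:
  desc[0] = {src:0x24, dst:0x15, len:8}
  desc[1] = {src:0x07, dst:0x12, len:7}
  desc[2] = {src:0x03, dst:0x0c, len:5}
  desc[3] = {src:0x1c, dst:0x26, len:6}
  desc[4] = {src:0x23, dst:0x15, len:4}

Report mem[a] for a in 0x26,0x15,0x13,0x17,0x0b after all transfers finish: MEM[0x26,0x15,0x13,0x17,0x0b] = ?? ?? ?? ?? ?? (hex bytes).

MEM[0x26,0x15,0x13,0x17,0x0b] = bd 01 b7 27 10

[0] 0x24->0x15 len=8 : f8 27 ed 8f c0 36 30 bd
[1] 0x07->0x12 len=7 : b8 b7 25 e7 10 f0 f9
[2] 0x03->0x0c len=5 : 62 14 79 bd b8
[3] 0x1c->0x26 len=6 : bd 03 9c 7a b7 57
[4] 0x23->0x15 len=4 : 01 f8 27 bd
query mem[0x26]=0xbd, mem[0x15]=0x01, mem[0x13]=0xb7, mem[0x17]=0x27, mem[0x0b]=0x10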